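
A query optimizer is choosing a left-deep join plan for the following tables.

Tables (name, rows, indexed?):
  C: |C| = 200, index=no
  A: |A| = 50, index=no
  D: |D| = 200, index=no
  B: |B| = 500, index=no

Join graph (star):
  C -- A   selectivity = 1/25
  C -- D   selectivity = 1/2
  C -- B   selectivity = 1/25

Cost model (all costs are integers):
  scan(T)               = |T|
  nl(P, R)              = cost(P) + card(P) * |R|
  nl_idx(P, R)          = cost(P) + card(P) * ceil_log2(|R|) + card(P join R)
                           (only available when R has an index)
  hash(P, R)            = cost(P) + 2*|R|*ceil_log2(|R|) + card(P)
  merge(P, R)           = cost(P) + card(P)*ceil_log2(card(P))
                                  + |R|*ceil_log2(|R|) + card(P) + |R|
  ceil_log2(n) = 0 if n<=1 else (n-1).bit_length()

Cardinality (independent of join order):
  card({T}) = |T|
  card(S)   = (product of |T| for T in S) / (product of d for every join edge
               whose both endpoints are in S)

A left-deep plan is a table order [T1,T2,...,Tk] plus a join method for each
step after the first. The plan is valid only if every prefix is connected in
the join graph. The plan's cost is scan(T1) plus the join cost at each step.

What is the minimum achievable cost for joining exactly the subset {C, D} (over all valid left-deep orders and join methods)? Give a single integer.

Selinger DP over subsets of {C,D}:
  {C}: scan cost=200, card=200
  {D}: scan cost=200, card=200
  {CD}: card=20000; try (D,hash)→3600, (C,hash)→3600, (D,merge)→3800, (C,merge)→3800, (D,nl)→40200, (C,nl)→40200; best=3600 via (D,hash)

3600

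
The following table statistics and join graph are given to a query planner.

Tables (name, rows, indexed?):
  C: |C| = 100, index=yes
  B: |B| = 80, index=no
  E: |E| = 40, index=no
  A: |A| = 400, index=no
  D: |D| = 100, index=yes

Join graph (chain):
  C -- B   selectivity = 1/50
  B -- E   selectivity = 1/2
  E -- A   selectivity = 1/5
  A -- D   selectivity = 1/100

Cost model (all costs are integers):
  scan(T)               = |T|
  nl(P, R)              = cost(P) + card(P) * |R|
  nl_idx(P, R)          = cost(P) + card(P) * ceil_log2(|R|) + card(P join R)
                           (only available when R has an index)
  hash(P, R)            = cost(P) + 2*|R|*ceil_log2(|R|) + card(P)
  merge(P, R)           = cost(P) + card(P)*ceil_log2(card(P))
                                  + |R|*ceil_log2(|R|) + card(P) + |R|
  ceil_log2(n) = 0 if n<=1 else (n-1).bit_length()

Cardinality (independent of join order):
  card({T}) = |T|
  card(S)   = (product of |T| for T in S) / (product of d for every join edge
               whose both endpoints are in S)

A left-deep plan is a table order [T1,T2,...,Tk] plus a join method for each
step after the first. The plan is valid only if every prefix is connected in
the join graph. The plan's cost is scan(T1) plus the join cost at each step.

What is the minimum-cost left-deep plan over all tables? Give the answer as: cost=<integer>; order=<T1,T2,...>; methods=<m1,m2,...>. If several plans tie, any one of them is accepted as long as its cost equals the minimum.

cost=136800; order=A,D,E,B,C; methods=hash,hash,hash,hash

Selinger DP (subsets sized 1..n):
  {C}: scan cost=100, card=100
  {B}: scan cost=80, card=80
  {E}: scan cost=40, card=40
  {A}: scan cost=400, card=400
  {D}: scan cost=100, card=100
  {BC}: card=160; try (C,nl_idx)→800, (B,hash)→1320, (C,merge)→1520, (B,merge)→1540, (C,hash)→1560, (C,nl)→8080 …(+1); best=800 via (C,nl_idx)
  {BE}: card=1600; try (E,hash)→640, (B,merge)→960, (E,merge)→1000, (B,hash)→1200, (B,nl)→3240, (E,nl)→3280; best=640 via (E,hash)
  {AE}: card=3200; try (E,hash)→1280, (A,merge)→4320, (E,merge)→4680, (A,hash)→7280, (A,nl)→16040, (E,nl)→16400; best=1280 via (E,hash)
  {AD}: card=400; try (D,hash)→2200, (D,nl_idx)→3600, (A,merge)→4900, (D,merge)→5200, (A,hash)→7400, (A,nl)→40100 …(+1); best=2200 via (D,hash)
  {BCE}: card=3200; try (E,hash)→1440, (E,merge)→2520, (C,hash)→3640, (E,nl)→7200, (C,nl_idx)→15040, (C,merge)→20640 …(+1); best=1440 via (E,hash)
  {ABE}: card=128000; try (B,hash)→5600, (A,hash)→9440, (A,merge)→23840, (B,merge)→43520, (B,nl)→257280, (A,nl)→640640; best=5600 via (B,hash)
  {ADE}: card=3200; try (E,hash)→3080, (D,hash)→5880, (E,merge)→6480, (E,nl)→18200, (D,nl_idx)→26880, (D,merge)→43680 …(+1); best=3080 via (E,hash)
  {ABCE}: card=256000; try (A,hash)→11840, (A,merge)→47040, (C,hash)→135000, (C,nl_idx)→1157600, (A,nl)→1281440, (C,merge)→2310400 …(+1); best=11840 via (A,hash)
  {ABDE}: card=128000; try (B,hash)→7400, (B,merge)→45320, (D,hash)→135000, (B,nl)→259080, (D,nl_idx)→1029600, (D,merge)→2310400 …(+1); best=7400 via (B,hash)
  {ABCDE}: card=256000; try (C,hash)→136800, (D,hash)→269240, (C,nl_idx)→1159400, (D,nl_idx)→2059840, (C,merge)→2312200, (D,merge)→4876640 …(+2); best=136800 via (C,hash)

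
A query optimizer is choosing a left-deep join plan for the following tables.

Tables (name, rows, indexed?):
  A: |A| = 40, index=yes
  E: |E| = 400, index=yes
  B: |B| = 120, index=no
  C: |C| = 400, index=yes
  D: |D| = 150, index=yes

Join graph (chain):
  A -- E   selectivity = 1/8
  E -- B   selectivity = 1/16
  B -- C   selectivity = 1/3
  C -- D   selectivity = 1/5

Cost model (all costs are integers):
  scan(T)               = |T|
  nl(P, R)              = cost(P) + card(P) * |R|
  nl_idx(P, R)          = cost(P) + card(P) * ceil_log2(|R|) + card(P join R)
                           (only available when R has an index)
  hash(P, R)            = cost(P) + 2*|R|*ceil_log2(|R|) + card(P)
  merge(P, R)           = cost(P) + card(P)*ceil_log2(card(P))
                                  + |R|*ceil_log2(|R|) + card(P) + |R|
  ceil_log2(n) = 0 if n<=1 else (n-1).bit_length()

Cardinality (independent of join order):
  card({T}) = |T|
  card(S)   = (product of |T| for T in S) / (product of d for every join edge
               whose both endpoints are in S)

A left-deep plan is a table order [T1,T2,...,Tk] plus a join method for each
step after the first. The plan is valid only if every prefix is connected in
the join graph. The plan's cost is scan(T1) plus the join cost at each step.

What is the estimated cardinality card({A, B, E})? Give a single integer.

15000

Tables in S: A(40), B(120), E(400)
Edges inside S: A-E(d=8), E-B(d=16)
numerator = 40 * 120 * 400 = 1920000
denominator = 8 * 16 = 128
card(S) = 1920000 / 128 = 15000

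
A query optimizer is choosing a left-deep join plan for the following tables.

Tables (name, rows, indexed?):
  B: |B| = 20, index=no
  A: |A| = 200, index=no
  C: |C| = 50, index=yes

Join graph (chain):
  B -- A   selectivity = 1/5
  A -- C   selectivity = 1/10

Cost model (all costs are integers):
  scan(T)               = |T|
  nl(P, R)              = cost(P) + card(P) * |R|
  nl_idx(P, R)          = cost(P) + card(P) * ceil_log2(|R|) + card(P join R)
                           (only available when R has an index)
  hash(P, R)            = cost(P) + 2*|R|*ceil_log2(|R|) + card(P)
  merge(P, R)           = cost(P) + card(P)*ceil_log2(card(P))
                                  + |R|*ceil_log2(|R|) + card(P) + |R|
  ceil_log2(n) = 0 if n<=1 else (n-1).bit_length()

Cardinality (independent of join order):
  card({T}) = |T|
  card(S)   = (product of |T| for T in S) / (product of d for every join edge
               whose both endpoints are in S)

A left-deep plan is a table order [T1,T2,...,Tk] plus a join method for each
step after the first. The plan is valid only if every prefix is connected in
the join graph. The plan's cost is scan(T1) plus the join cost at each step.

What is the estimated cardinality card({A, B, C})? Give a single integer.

4000

Tables in S: A(200), B(20), C(50)
Edges inside S: B-A(d=5), A-C(d=10)
numerator = 200 * 20 * 50 = 200000
denominator = 5 * 10 = 50
card(S) = 200000 / 50 = 4000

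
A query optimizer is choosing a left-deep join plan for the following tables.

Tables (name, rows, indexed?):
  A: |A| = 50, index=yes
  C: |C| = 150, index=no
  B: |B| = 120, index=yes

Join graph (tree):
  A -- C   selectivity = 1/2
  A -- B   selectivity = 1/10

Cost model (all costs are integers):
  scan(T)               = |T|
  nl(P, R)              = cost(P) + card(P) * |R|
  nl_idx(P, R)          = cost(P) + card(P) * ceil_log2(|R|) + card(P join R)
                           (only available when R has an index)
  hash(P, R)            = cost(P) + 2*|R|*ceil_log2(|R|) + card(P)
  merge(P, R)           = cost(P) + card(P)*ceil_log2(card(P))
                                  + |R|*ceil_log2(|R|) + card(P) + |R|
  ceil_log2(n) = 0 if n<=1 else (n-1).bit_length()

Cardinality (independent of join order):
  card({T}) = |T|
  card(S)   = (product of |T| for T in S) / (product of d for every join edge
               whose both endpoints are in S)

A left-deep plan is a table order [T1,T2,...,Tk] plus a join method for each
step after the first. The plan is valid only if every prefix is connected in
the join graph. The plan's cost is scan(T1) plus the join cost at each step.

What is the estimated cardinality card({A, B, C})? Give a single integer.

45000

Tables in S: A(50), B(120), C(150)
Edges inside S: A-C(d=2), A-B(d=10)
numerator = 50 * 120 * 150 = 900000
denominator = 2 * 10 = 20
card(S) = 900000 / 20 = 45000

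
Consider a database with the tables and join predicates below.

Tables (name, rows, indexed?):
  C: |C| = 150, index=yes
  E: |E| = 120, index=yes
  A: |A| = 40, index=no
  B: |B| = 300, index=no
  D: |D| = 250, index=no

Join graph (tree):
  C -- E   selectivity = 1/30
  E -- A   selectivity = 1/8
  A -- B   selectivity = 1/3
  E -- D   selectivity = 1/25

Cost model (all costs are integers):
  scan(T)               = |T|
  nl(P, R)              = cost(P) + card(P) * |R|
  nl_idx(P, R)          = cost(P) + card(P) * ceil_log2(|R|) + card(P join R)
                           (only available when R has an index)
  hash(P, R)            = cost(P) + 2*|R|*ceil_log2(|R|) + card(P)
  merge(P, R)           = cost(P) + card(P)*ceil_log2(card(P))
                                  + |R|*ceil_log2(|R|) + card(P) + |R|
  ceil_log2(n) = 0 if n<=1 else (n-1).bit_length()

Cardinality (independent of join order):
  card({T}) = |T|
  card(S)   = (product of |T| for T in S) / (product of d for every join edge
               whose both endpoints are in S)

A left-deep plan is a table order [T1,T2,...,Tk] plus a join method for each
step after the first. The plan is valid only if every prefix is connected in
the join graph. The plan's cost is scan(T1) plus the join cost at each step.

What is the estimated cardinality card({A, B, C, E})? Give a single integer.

300000

Tables in S: A(40), B(300), C(150), E(120)
Edges inside S: C-E(d=30), E-A(d=8), A-B(d=3)
numerator = 40 * 300 * 150 * 120 = 216000000
denominator = 30 * 8 * 3 = 720
card(S) = 216000000 / 720 = 300000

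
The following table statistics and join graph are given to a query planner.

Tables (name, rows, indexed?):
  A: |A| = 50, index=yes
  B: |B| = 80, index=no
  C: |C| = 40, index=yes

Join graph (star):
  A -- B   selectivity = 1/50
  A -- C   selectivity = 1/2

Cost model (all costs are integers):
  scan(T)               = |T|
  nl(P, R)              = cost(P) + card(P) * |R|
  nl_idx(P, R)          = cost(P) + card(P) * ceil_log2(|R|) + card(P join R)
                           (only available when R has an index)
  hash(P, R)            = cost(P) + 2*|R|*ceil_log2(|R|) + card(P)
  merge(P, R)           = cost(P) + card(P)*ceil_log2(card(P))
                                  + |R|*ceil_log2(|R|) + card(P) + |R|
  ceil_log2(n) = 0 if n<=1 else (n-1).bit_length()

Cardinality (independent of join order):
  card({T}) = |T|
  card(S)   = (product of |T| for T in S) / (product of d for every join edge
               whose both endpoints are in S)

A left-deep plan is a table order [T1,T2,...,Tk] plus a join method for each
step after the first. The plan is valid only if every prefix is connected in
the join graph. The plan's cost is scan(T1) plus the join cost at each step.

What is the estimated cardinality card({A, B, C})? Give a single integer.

Tables in S: A(50), B(80), C(40)
Edges inside S: A-B(d=50), A-C(d=2)
numerator = 50 * 80 * 40 = 160000
denominator = 50 * 2 = 100
card(S) = 160000 / 100 = 1600

1600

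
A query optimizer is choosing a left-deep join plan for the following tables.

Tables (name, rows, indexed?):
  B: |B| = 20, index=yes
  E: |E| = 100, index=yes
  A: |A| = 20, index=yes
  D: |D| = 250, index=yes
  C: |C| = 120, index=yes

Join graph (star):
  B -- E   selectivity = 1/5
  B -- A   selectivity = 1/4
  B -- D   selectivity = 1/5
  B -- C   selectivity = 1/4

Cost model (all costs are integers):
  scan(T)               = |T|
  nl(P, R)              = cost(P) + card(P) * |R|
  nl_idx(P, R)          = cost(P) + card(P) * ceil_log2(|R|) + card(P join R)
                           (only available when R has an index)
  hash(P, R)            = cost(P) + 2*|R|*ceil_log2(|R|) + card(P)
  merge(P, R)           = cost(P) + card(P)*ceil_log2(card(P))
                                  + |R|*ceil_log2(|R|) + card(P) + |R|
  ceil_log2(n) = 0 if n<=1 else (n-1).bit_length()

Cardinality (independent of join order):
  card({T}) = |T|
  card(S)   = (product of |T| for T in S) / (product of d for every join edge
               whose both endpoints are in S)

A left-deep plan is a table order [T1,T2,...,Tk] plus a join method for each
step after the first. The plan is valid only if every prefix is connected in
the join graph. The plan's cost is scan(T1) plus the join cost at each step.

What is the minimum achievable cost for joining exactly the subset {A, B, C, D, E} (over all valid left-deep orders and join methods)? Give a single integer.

Selinger DP over subsets of {A,B,C,D,E}:
  {B}: scan cost=20, card=20
  {E}: scan cost=100, card=100
  {A}: scan cost=20, card=20
  {D}: scan cost=250, card=250
  {C}: scan cost=120, card=120
  {BE}: card=400; try (B,hash)→400, (E,nl_idx)→560, (E,merge)→940, (B,nl_idx)→1000, (B,merge)→1020, (E,hash)→1440 …(+2); best=400 via (B,hash)
  {AB}: card=100; try (B,nl_idx)→220, (A,nl_idx)→220, (B,hash)→240, (A,hash)→240, (B,merge)→260, (A,merge)→260 …(+2); best=220 via (B,nl_idx)
  {BD}: card=1000; try (B,hash)→700, (D,nl_idx)→1180, (D,merge)→2390, (B,nl_idx)→2500, (B,merge)→2620, (D,hash)→4040 …(+2); best=700 via (B,hash)
  {BC}: card=600; try (B,hash)→440, (C,nl_idx)→760, (C,merge)→1100, (B,merge)→1200, (B,nl_idx)→1320, (C,hash)→1720 …(+2); best=440 via (B,hash)
  {ABE}: card=2000; try (A,hash)→1000, (E,hash)→1720, (E,merge)→1820, (E,nl_idx)→2920, (A,nl_idx)→4400, (A,merge)→4520 …(+2); best=1000 via (A,hash)
  {BDE}: card=20000; try (E,hash)→3100, (D,hash)→4800, (D,merge)→6650, (E,merge)→12500, (D,nl_idx)→23600, (E,nl_idx)→27700 …(+2); best=3100 via (E,hash)
  {BCE}: card=12000; try (E,hash)→2440, (C,hash)→2480, (C,merge)→5360, (E,merge)→7840, (C,nl_idx)→15200, (E,nl_idx)→16640 …(+2); best=2440 via (E,hash)
  {ABD}: card=5000; try (A,hash)→1900, (D,merge)→3270, (D,hash)→4320, (D,nl_idx)→6020, (A,nl_idx)→10700, (A,merge)→11820 …(+2); best=1900 via (A,hash)
  {ABC}: card=3000; try (A,hash)→1240, (C,merge)→1980, (C,hash)→2000, (C,nl_idx)→3920, (A,nl_idx)→6440, (A,merge)→7160 …(+2); best=1240 via (A,hash)
  {BCD}: card=30000; try (C,hash)→3380, (D,hash)→5040, (D,merge)→9290, (C,merge)→12660, (D,nl_idx)→35240, (C,nl_idx)→37700 …(+2); best=3380 via (C,hash)
  {ABDE}: card=100000; try (D,hash)→7000, (E,hash)→8300, (A,hash)→23300, (D,merge)→27250, (E,merge)→72700, (D,nl_idx)→117000 …(+6); best=7000 via (D,hash)
  {ABCE}: card=60000; try (C,hash)→4680, (E,hash)→5640, (A,hash)→14640, (C,merge)→25960, (E,merge)→41040, (C,nl_idx)→75000 …(+6); best=4680 via (C,hash)
  {BCDE}: card=600000; try (D,hash)→18440, (C,hash)→24780, (E,hash)→34780, (D,merge)→184690, (C,merge)→324060, (E,merge)→484180 …(+6); best=18440 via (D,hash)
  {ABCD}: card=150000; try (D,hash)→8240, (C,hash)→8580, (A,hash)→33580, (D,merge)→42490, (C,merge)→72860, (D,nl_idx)→175240 …(+6); best=8240 via (D,hash)
  {ABCDE}: card=3000000; try (D,hash)→68680, (C,hash)→108680, (E,hash)→159640, (A,hash)→618640, (D,merge)→1026930, (C,merge)→1807960 …(+10); best=68680 via (D,hash)

68680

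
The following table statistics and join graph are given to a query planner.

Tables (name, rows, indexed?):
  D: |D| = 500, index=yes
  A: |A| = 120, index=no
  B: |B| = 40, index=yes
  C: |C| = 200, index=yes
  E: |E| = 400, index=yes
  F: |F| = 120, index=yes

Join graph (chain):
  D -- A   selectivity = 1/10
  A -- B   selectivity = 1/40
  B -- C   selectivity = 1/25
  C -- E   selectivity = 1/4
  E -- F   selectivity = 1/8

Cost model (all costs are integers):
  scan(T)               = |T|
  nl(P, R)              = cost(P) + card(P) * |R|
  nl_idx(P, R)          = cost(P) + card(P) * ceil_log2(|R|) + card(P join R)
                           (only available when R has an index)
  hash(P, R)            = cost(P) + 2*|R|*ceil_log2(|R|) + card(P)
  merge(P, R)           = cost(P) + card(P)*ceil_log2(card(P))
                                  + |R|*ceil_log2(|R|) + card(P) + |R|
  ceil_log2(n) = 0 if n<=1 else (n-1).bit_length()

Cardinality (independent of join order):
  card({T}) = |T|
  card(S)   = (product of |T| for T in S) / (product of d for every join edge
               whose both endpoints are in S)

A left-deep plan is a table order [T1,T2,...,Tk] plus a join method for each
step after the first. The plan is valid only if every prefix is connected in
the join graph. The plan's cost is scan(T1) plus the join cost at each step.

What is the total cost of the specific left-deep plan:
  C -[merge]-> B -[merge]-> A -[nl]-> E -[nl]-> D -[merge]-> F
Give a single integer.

step 1: scan C: cost=200, card=200
step 2: join B via merge
    card(P join B) = 200*40/(25) = 320
    cost = 200 + 200*8 + 40*6 + 200 + 40 = 2280
step 3: join A via merge
    card(P join A) = 320*120/(40) = 960
    cost = 2280 + 320*9 + 120*7 + 320 + 120 = 6440
step 4: join E via nl
    card(P join E) = 960*400/(4) = 96000
    cost = 6440 + 960*400 = 390440
step 5: join D via nl
    card(P join D) = 96000*500/(10) = 4800000
    cost = 390440 + 96000*500 = 48390440
step 6: join F via merge
    card(P join F) = 4800000*120/(8) = 72000000
    cost = 48390440 + 4800000*23 + 120*7 + 4800000 + 120 = 163591400

163591400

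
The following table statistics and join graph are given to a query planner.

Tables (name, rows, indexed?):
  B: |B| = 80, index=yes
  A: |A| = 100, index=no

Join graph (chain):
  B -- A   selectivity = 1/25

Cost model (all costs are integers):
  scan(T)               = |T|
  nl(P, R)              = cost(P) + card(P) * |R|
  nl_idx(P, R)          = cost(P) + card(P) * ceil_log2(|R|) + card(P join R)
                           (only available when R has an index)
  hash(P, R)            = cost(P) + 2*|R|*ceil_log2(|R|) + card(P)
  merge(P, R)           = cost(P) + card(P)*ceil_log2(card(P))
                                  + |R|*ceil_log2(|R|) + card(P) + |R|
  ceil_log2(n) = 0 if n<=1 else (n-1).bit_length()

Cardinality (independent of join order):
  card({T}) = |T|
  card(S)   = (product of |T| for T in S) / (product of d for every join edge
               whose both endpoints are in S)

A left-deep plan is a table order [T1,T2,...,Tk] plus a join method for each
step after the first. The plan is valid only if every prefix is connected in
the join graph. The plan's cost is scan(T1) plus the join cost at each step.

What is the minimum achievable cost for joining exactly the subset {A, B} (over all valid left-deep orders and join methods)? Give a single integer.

1120

Selinger DP over subsets of {A,B}:
  {B}: scan cost=80, card=80
  {A}: scan cost=100, card=100
  {AB}: card=320; try (B,nl_idx)→1120, (B,hash)→1320, (A,merge)→1520, (B,merge)→1540, (A,hash)→1560, (A,nl)→8080 …(+1); best=1120 via (B,nl_idx)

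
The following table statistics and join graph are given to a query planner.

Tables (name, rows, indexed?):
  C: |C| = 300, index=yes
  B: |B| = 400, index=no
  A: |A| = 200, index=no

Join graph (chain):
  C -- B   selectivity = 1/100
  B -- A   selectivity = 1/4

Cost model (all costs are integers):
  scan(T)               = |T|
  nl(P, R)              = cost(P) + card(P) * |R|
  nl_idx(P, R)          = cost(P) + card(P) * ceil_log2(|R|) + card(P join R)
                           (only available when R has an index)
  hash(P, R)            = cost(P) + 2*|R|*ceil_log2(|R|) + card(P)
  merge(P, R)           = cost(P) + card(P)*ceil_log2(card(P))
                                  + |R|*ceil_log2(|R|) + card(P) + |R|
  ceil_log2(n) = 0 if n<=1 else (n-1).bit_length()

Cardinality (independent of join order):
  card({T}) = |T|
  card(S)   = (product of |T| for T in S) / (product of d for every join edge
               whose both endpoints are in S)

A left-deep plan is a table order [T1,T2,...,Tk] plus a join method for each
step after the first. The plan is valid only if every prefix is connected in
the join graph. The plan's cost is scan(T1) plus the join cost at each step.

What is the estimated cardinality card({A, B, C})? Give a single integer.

Tables in S: A(200), B(400), C(300)
Edges inside S: C-B(d=100), B-A(d=4)
numerator = 200 * 400 * 300 = 24000000
denominator = 100 * 4 = 400
card(S) = 24000000 / 400 = 60000

60000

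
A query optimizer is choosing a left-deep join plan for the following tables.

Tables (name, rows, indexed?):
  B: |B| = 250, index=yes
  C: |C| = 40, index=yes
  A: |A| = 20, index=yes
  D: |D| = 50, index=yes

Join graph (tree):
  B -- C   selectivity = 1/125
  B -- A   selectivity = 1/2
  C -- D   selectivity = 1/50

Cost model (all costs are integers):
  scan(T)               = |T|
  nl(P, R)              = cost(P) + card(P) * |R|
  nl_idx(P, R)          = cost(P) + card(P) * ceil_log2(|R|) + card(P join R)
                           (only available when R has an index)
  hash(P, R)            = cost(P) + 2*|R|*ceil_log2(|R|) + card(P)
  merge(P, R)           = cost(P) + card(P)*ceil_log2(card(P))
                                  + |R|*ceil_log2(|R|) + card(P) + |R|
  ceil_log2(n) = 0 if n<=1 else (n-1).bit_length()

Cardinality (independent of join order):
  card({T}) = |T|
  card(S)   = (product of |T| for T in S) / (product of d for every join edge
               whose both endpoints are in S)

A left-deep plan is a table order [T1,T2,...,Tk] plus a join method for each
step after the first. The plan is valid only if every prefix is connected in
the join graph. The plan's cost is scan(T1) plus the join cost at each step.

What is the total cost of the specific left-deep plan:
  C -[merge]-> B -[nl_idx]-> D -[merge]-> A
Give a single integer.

step 1: scan C: cost=40, card=40
step 2: join B via merge
    card(P join B) = 40*250/(125) = 80
    cost = 40 + 40*6 + 250*8 + 40 + 250 = 2570
step 3: join D via nl_idx
    card(P join D) = 80*50/(50) = 80
    cost = 2570 + 80*6 + 80 = 3130
step 4: join A via merge
    card(P join A) = 80*20/(2) = 800
    cost = 3130 + 80*7 + 20*5 + 80 + 20 = 3890

3890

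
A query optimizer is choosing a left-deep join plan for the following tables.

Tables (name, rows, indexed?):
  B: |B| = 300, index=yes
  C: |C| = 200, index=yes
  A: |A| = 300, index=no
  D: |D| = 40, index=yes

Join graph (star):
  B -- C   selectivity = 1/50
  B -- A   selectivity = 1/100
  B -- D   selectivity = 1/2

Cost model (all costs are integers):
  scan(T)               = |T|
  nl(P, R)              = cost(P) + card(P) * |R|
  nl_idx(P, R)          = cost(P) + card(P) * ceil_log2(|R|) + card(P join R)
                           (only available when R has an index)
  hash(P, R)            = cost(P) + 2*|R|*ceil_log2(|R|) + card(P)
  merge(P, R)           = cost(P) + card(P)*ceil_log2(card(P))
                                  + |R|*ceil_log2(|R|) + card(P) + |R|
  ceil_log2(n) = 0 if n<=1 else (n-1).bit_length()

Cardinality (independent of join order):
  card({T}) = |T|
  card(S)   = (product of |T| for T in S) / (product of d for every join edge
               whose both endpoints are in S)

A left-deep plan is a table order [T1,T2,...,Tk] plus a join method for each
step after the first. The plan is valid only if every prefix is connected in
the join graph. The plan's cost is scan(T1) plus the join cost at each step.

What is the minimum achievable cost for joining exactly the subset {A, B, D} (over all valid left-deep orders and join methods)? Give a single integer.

5280

Selinger DP over subsets of {A,B,D}:
  {B}: scan cost=300, card=300
  {A}: scan cost=300, card=300
  {D}: scan cost=40, card=40
  {AB}: card=900; try (B,nl_idx)→3900, (B,hash)→6000, (A,hash)→6000, (B,merge)→6300, (A,merge)→6300, (B,nl)→90300 …(+1); best=3900 via (B,nl_idx)
  {BD}: card=6000; try (D,hash)→1080, (B,merge)→3320, (D,merge)→3580, (B,hash)→5480, (B,nl_idx)→6400, (D,nl_idx)→8100 …(+2); best=1080 via (D,hash)
  {ABD}: card=18000; try (D,hash)→5280, (A,hash)→12480, (D,merge)→14080, (D,nl_idx)→27300, (D,nl)→39900, (A,merge)→88080 …(+1); best=5280 via (D,hash)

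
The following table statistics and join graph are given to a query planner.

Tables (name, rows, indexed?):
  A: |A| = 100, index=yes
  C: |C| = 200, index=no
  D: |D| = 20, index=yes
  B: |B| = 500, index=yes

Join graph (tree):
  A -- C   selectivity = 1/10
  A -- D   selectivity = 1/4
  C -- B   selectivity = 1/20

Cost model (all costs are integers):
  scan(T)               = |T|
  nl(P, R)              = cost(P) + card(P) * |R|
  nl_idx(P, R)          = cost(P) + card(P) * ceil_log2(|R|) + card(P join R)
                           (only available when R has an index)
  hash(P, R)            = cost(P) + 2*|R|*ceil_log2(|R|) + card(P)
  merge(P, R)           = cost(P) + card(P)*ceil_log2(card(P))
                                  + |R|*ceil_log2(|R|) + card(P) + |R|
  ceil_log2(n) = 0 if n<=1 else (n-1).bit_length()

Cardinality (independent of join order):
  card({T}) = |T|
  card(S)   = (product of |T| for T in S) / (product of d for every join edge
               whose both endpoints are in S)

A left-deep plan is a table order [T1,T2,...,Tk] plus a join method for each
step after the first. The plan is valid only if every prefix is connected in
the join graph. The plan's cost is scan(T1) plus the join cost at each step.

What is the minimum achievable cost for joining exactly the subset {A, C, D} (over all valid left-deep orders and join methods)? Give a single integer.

Selinger DP over subsets of {A,C,D}:
  {A}: scan cost=100, card=100
  {C}: scan cost=200, card=200
  {D}: scan cost=20, card=20
  {AC}: card=2000; try (A,hash)→1800, (C,merge)→2700, (A,merge)→2800, (C,hash)→3400, (A,nl_idx)→3600, (C,nl)→20100 …(+1); best=1800 via (A,hash)
  {AD}: card=500; try (D,hash)→400, (A,nl_idx)→660, (A,merge)→940, (D,merge)→1020, (D,nl_idx)→1100, (A,hash)→1440 …(+2); best=400 via (D,hash)
  {ACD}: card=10000; try (D,hash)→4000, (C,hash)→4100, (C,merge)→7200, (D,nl_idx)→21800, (D,merge)→25920, (D,nl)→41800 …(+1); best=4000 via (D,hash)

4000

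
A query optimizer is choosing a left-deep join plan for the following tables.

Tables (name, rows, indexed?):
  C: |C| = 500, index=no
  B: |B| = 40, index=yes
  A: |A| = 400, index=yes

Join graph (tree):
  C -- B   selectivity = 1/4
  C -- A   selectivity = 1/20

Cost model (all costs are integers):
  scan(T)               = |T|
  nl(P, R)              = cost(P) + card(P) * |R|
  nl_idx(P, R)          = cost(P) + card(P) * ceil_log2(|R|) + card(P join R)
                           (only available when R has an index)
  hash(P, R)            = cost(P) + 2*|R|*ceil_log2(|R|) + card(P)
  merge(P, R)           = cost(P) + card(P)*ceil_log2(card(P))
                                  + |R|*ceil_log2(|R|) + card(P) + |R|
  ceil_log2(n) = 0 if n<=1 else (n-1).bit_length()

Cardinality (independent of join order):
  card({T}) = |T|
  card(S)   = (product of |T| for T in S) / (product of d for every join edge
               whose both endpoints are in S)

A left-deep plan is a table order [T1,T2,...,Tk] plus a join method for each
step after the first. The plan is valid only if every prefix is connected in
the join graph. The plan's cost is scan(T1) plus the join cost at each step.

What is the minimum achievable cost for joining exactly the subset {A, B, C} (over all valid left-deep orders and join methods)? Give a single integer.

Selinger DP over subsets of {A,B,C}:
  {C}: scan cost=500, card=500
  {B}: scan cost=40, card=40
  {A}: scan cost=400, card=400
  {BC}: card=5000; try (B,hash)→1480, (C,merge)→5320, (B,merge)→5780, (B,nl_idx)→8500, (C,hash)→9080, (C,nl)→20040 …(+1); best=1480 via (B,hash)
  {AC}: card=10000; try (A,hash)→8200, (C,merge)→9400, (A,merge)→9500, (C,hash)→9800, (A,nl_idx)→15000, (C,nl)→200400 …(+1); best=8200 via (A,hash)
  {ABC}: card=100000; try (A,hash)→13680, (B,hash)→18680, (A,merge)→75480, (A,nl_idx)→146480, (B,merge)→158480, (B,nl_idx)→168200 …(+2); best=13680 via (A,hash)

13680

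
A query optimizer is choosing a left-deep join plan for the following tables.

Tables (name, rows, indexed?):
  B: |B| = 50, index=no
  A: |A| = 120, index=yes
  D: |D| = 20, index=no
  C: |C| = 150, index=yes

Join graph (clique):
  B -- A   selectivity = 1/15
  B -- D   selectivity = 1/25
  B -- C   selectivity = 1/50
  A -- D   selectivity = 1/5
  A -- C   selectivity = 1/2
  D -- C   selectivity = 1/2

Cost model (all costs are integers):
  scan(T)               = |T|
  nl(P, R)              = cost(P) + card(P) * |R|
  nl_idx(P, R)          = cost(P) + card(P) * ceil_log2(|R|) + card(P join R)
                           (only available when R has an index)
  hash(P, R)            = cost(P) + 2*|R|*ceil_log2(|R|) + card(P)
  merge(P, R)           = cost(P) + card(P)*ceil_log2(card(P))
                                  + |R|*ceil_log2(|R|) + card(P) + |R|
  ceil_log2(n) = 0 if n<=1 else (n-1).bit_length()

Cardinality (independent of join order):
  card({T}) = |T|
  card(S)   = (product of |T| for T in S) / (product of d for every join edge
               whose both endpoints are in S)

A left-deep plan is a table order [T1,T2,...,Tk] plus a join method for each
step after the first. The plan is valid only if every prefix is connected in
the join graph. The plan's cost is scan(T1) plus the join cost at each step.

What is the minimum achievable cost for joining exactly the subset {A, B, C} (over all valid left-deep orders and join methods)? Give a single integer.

2250

Selinger DP over subsets of {A,B,C}:
  {B}: scan cost=50, card=50
  {A}: scan cost=120, card=120
  {C}: scan cost=150, card=150
  {AB}: card=400; try (A,nl_idx)→800, (B,hash)→840, (A,merge)→1360, (B,merge)→1430, (A,hash)→1780, (A,nl)→6050 …(+1); best=800 via (A,nl_idx)
  {BC}: card=150; try (C,nl_idx)→600, (B,hash)→900, (C,merge)→1750, (B,merge)→1850, (C,hash)→2500, (C,nl)→7550 …(+1); best=600 via (C,nl_idx)
  {AC}: card=9000; try (A,hash)→1980, (C,merge)→2430, (A,merge)→2460, (C,hash)→2640, (C,nl_idx)→10080, (A,nl_idx)→10200 …(+2); best=1980 via (A,hash)
  {ABC}: card=600; try (A,nl_idx)→2250, (A,hash)→2430, (A,merge)→2910, (C,hash)→3600, (C,nl_idx)→4600, (C,merge)→6150 …(+5); best=2250 via (A,nl_idx)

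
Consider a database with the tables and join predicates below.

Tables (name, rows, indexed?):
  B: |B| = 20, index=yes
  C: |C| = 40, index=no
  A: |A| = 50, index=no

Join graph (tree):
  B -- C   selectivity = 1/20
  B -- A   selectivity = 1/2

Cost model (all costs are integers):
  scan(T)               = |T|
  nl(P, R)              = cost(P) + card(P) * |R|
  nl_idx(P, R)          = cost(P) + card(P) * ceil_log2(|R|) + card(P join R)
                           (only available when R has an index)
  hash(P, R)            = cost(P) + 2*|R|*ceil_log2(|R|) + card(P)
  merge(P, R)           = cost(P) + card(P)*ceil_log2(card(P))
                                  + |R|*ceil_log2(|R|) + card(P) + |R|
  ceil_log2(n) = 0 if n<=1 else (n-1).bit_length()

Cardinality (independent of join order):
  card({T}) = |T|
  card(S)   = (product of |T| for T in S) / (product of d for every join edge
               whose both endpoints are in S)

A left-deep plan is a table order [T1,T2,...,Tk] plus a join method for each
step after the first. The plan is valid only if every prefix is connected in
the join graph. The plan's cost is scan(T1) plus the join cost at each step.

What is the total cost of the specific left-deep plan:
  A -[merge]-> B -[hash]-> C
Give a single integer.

1500

step 1: scan A: cost=50, card=50
step 2: join B via merge
    card(P join B) = 50*20/(2) = 500
    cost = 50 + 50*6 + 20*5 + 50 + 20 = 520
step 3: join C via hash
    card(P join C) = 500*40/(20) = 1000
    cost = 520 + 2*40*6 + 500 = 1500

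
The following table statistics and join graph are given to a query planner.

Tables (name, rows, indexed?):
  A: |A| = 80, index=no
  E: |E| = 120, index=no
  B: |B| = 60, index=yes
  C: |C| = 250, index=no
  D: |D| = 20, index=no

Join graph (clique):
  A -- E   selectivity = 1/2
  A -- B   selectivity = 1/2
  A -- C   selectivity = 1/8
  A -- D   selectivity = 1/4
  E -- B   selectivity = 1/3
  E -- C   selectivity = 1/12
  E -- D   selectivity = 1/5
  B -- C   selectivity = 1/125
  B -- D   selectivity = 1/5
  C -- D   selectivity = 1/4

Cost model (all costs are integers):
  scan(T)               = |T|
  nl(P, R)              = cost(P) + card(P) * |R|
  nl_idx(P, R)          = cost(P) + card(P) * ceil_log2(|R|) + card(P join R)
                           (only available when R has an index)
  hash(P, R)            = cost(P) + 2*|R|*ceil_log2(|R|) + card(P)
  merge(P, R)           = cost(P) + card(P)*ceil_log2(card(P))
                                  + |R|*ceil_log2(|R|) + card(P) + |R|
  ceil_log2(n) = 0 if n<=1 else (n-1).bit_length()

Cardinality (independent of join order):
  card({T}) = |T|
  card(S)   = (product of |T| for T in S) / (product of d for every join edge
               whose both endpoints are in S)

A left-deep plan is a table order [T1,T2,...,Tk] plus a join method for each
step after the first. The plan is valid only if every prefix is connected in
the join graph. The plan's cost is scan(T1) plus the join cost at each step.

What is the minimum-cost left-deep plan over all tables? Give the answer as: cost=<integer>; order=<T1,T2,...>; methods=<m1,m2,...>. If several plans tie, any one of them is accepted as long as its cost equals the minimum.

Selinger DP (subsets sized 1..n):
  {A}: scan cost=80, card=80
  {E}: scan cost=120, card=120
  {B}: scan cost=60, card=60
  {C}: scan cost=250, card=250
  {D}: scan cost=20, card=20
  {AE}: card=4800; try (A,hash)→1360, (E,merge)→1680, (A,merge)→1720, (E,hash)→1840, (E,nl)→9680, (A,nl)→9720; best=1360 via (A,hash)
  {AB}: card=2400; try (B,hash)→880, (A,merge)→1120, (B,merge)→1140, (A,hash)→1240, (B,nl_idx)→2960, (A,nl)→4860 …(+1); best=880 via (B,hash)
  {AC}: card=2500; try (A,hash)→1620, (C,merge)→2970, (A,merge)→3140, (C,hash)→4160, (C,nl)→20080, (A,nl)→20250; best=1620 via (A,hash)
  {AD}: card=400; try (D,hash)→360, (A,merge)→780, (D,merge)→840, (A,hash)→1160, (A,nl)→1620, (D,nl)→1680; best=360 via (D,hash)
  {BE}: card=2400; try (B,hash)→960, (E,merge)→1440, (B,merge)→1500, (E,hash)→1800, (B,nl_idx)→3240, (E,nl)→7260 …(+1); best=960 via (B,hash)
  {CE}: card=2500; try (E,hash)→2180, (C,merge)→3330, (E,merge)→3460, (C,hash)→4240, (C,nl)→30120, (E,nl)→30250; best=2180 via (E,hash)
  {DE}: card=480; try (D,hash)→440, (E,merge)→1100, (D,merge)→1200, (E,hash)→1720, (E,nl)→2420, (D,nl)→2520; best=440 via (D,hash)
  {BC}: card=120; try (B,hash)→1220, (B,nl_idx)→1870, (C,merge)→2730, (B,merge)→2920, (C,hash)→4120, (C,nl)→15060 …(+1); best=1220 via (B,hash)
  {BD}: card=240; try (D,hash)→320, (B,nl_idx)→380, (B,merge)→560, (D,merge)→600, (B,hash)→760, (B,nl)→1220 …(+1); best=320 via (D,hash)
  {CD}: card=1250; try (D,hash)→700, (C,merge)→2390, (D,merge)→2620, (C,hash)→4040, (C,nl)→5020, (D,nl)→5250; best=700 via (D,hash)
  {ABE}: card=48000; try (A,hash)→4480, (E,hash)→4960, (B,hash)→6880, (A,merge)→32800, (E,merge)→33040, (B,merge)→68980 …(+4); best=4480 via (A,hash)
  {ACE}: card=12500; try (E,hash)→5800, (A,hash)→5800, (C,hash)→10160, (E,merge)→35080, (A,merge)→35320, (C,merge)→70810 …(+3); best=5800 via (E,hash)
  {ADE}: card=4800; try (A,hash)→2040, (E,hash)→2440, (E,merge)→5320, (A,merge)→5880, (D,hash)→6360, (A,nl)→38840 …(+3); best=2040 via (A,hash)
  {ABC}: card=600; try (A,hash)→2460, (A,merge)→2820, (B,hash)→4840, (C,hash)→7280, (A,nl)→10820, (B,nl_idx)→17220 …(+4); best=2460 via (A,hash)
  {ABD}: card=2400; try (B,hash)→1480, (A,hash)→1680, (A,merge)→3120, (D,hash)→3480, (B,merge)→4780, (B,nl_idx)→5160 …(+4); best=1480 via (B,hash)
  {ACD}: card=3125; try (A,hash)→3070, (D,hash)→4320, (C,hash)→4760, (C,merge)→6610, (A,merge)→16340, (D,merge)→34240 …(+3); best=3070 via (A,hash)
  {BCE}: card=400; try (E,hash)→3020, (E,merge)→3140, (B,hash)→5400, (C,hash)→7360, (E,nl)→15620, (B,nl_idx)→17580 …(+4); best=3020 via (E,hash)
  {BDE}: card=1920; try (B,hash)→1640, (E,hash)→2240, (E,merge)→3440, (D,hash)→3560, (B,nl_idx)→5240, (B,merge)→5660 …(+4); best=1640 via (B,hash)
  {CDE}: card=2500; try (E,hash)→3630, (D,hash)→4880, (C,hash)→4920, (C,merge)→7490, (E,merge)→16660, (D,merge)→34800 …(+3); best=3630 via (E,hash)
  {BCD}: card=120; try (D,hash)→1540, (D,merge)→2300, (B,hash)→2670, (D,nl)→3620, (C,hash)→4560, (C,merge)→4730 …(+4); best=1540 via (D,hash)
  {ABCE}: card=1000; try (A,hash)→4540, (E,hash)→4740, (A,merge)→7660, (E,merge)→10020, (B,hash)→19020, (A,nl)→35020 …(+7); best=4540 via (A,hash)
  {ABDE}: card=9600; try (A,hash)→4680, (E,hash)→5560, (B,hash)→7560, (A,merge)→25320, (E,merge)→33640, (B,nl_idx)→40440 …(+7); best=4680 via (A,hash)
  {ACDE}: card=3125; try (A,hash)→7250, (E,hash)→7875, (C,hash)→10840, (D,hash)→18500, (A,merge)→36770, (E,merge)→44655 …(+6); best=7250 via (A,hash)
  {ABCD}: card=150; try (A,hash)→2780, (A,merge)→3140, (D,hash)→3260, (B,hash)→6915, (C,hash)→7880, (D,merge)→9180 …(+7); best=2780 via (A,hash)
  {BCDE}: card=80; try (E,hash)→3340, (E,merge)→3460, (D,hash)→3620, (B,hash)→6850, (D,merge)→7140, (C,hash)→7560 …(+7); best=3340 via (E,hash)
  {ABCDE}: card=50; try (A,hash)→4540, (E,hash)→4610, (A,merge)→4620, (E,merge)→5090, (D,hash)→5740, (A,nl)→9740 …(+10); best=4540 via (A,hash)

cost=4540; order=C,B,D,E,A; methods=hash,hash,hash,hash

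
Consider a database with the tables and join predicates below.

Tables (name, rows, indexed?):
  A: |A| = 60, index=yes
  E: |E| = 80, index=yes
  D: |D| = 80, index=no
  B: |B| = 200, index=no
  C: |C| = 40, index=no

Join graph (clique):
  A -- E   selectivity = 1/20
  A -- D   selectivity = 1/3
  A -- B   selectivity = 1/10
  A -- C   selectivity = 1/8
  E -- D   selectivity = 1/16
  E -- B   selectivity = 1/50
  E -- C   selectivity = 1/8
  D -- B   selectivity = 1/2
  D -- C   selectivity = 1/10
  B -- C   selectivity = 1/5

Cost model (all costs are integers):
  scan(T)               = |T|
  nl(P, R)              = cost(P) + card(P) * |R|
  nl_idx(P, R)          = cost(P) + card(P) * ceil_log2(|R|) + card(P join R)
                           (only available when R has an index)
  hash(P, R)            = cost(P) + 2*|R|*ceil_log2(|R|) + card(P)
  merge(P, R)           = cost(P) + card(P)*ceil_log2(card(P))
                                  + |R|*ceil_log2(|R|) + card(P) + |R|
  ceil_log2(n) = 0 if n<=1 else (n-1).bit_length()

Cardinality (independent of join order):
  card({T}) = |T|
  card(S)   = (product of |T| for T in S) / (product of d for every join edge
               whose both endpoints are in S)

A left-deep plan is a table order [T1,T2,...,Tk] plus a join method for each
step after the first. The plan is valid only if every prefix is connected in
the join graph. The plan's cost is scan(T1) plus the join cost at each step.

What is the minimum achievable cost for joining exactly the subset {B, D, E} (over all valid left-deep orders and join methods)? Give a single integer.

2960

Selinger DP over subsets of {B,D,E}:
  {E}: scan cost=80, card=80
  {D}: scan cost=80, card=80
  {B}: scan cost=200, card=200
  {DE}: card=400; try (E,nl_idx)→1040, (E,hash)→1280, (D,hash)→1280, (E,merge)→1360, (D,merge)→1360, (E,nl)→6480 …(+1); best=1040 via (E,nl_idx)
  {BE}: card=320; try (E,hash)→1520, (E,nl_idx)→1920, (B,merge)→2520, (E,merge)→2640, (B,hash)→3360, (B,nl)→16080 …(+1); best=1520 via (E,hash)
  {BD}: card=8000; try (D,hash)→1520, (B,merge)→2520, (D,merge)→2640, (B,hash)→3360, (B,nl)→16080, (D,nl)→16200; best=1520 via (D,hash)
  {BDE}: card=800; try (D,hash)→2960, (B,hash)→4640, (D,merge)→5360, (B,merge)→6840, (E,hash)→10640, (D,nl)→27120 …(+4); best=2960 via (D,hash)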